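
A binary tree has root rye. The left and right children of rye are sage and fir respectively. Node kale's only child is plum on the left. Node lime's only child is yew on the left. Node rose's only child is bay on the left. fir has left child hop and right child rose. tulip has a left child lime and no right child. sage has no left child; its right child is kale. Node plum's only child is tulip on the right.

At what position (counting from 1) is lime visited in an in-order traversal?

In-order visits the left subtree, then the node, then the right subtree.
At rye: go left to sage.
  At sage: no left child.
  Visit sage.
  At sage: go right to kale.
    At kale: go left to plum.
      At plum: no left child.
      Visit plum.
      At plum: go right to tulip.
        At tulip: go left to lime.
          At lime: go left to yew.
            yew is a leaf — visit yew.
          Visit lime.
          At lime: no right child.
        Visit tulip.
        At tulip: no right child.
    Visit kale.
    At kale: no right child.
Visit rye.
At rye: go right to fir.
  At fir: go left to hop.
    hop is a leaf — visit hop.
  Visit fir.
  At fir: go right to rose.
    At rose: go left to bay.
      bay is a leaf — visit bay.
    Visit rose.
    At rose: no right child.
Full in-order sequence: sage, plum, yew, lime, tulip, kale, rye, hop, fir, bay, rose.

4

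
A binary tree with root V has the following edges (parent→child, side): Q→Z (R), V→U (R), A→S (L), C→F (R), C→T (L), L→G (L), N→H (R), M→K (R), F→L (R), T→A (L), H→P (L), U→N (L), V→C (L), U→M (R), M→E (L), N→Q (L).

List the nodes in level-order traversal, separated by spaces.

V C U T F N M A L Q H E K S G Z P

Level-order visits nodes level by level from the root, left to right within each level.
Level 0: V
Level 1: C, U
Level 2: T, F, N, M
Level 3: A, L, Q, H, E, K
Level 4: S, G, Z, P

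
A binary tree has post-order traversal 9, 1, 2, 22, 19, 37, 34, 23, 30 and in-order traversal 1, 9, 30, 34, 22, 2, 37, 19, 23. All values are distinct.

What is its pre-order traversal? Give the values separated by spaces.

The last element of post-order is the root; it splits in-order into left and right subtrees.
Root 30: left subtree has 2 nodes {1, 9}, right has 6 {34, 22, 2, 37, 19, 23}.
  Root 1: left subtree has 0 nodes { }, right has 1 {9}.
  Root 23: left subtree has 5 nodes {34, 22, 2, 37, 19}, right has 0 { }.
    Root 34: left subtree has 0 nodes { }, right has 4 {22, 2, 37, 19}.
      Root 37: left subtree has 2 nodes {22, 2}, right has 1 {19}.
        Root 22: left subtree has 0 nodes { }, right has 1 {2}.

30 1 9 23 34 37 22 2 19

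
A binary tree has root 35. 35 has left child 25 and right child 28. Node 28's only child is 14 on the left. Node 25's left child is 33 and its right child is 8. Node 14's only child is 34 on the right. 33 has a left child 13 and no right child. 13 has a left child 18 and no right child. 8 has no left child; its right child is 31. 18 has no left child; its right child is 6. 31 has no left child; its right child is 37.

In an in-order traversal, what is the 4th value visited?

33

In-order visits the left subtree, then the node, then the right subtree.
At 35: go left to 25.
  At 25: go left to 33.
    At 33: go left to 13.
      At 13: go left to 18.
        At 18: no left child.
        Visit 18.
        At 18: go right to 6.
          6 is a leaf — visit 6.
      Visit 13.
      At 13: no right child.
    Visit 33.
    At 33: no right child.
  Visit 25.
  At 25: go right to 8.
    At 8: no left child.
    Visit 8.
    At 8: go right to 31.
      At 31: no left child.
      Visit 31.
      At 31: go right to 37.
        37 is a leaf — visit 37.
Visit 35.
At 35: go right to 28.
  At 28: go left to 14.
    At 14: no left child.
    Visit 14.
    At 14: go right to 34.
      34 is a leaf — visit 34.
  Visit 28.
  At 28: no right child.
Full in-order sequence: 18, 6, 13, 33, 25, 8, 31, 37, 35, 14, 34, 28.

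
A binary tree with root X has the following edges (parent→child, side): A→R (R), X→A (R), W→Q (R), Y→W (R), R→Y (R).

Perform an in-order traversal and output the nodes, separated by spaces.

X A R Y W Q

In-order visits the left subtree, then the node, then the right subtree.
At X: no left child.
Visit X.
At X: go right to A.
  At A: no left child.
  Visit A.
  At A: go right to R.
    At R: no left child.
    Visit R.
    At R: go right to Y.
      At Y: no left child.
      Visit Y.
      At Y: go right to W.
        At W: no left child.
        Visit W.
        At W: go right to Q.
          Q is a leaf — visit Q.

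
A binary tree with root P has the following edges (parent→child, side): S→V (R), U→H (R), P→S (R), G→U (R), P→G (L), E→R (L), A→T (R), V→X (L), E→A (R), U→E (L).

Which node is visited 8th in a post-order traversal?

Post-order visits the left subtree, then the right subtree, then the node.
At P: go left to G.
  At G: no left child.
  At G: go right to U.
    At U: go left to E.
      At E: go left to R.
        R is a leaf — visit R.
      At E: go right to A.
        At A: no left child.
        At A: go right to T.
          T is a leaf — visit T.
        Visit A.
      Visit E.
    At U: go right to H.
      H is a leaf — visit H.
    Visit U.
  Visit G.
At P: go right to S.
  At S: no left child.
  At S: go right to V.
    At V: go left to X.
      X is a leaf — visit X.
    At V: no right child.
    Visit V.
  Visit S.
Visit P.
Full post-order sequence: R, T, A, E, H, U, G, X, V, S, P.

X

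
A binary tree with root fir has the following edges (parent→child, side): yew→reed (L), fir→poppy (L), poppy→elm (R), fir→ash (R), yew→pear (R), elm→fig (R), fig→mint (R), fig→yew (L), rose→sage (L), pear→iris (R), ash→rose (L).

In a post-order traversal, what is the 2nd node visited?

Post-order visits the left subtree, then the right subtree, then the node.
At fir: go left to poppy.
  At poppy: no left child.
  At poppy: go right to elm.
    At elm: no left child.
    At elm: go right to fig.
      At fig: go left to yew.
        At yew: go left to reed.
          reed is a leaf — visit reed.
        At yew: go right to pear.
          At pear: no left child.
          At pear: go right to iris.
            iris is a leaf — visit iris.
          Visit pear.
        Visit yew.
      At fig: go right to mint.
        mint is a leaf — visit mint.
      Visit fig.
    Visit elm.
  Visit poppy.
At fir: go right to ash.
  At ash: go left to rose.
    At rose: go left to sage.
      sage is a leaf — visit sage.
    At rose: no right child.
    Visit rose.
  At ash: no right child.
  Visit ash.
Visit fir.
Full post-order sequence: reed, iris, pear, yew, mint, fig, elm, poppy, sage, rose, ash, fir.

iris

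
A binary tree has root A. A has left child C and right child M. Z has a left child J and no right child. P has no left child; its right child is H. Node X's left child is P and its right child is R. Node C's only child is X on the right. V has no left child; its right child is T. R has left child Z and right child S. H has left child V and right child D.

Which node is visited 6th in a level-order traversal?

Level-order visits nodes level by level from the root, left to right within each level.
Level 0: A
Level 1: C, M
Level 2: X
Level 3: P, R
Level 4: H, Z, S
Level 5: V, D, J
Level 6: T
Full level-order sequence: A, C, M, X, P, R, H, Z, S, V, D, J, T.

R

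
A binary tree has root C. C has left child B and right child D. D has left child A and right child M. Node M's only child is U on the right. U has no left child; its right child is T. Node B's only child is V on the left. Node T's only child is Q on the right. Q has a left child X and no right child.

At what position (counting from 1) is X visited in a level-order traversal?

10

Level-order visits nodes level by level from the root, left to right within each level.
Level 0: C
Level 1: B, D
Level 2: V, A, M
Level 3: U
Level 4: T
Level 5: Q
Level 6: X
Full level-order sequence: C, B, D, V, A, M, U, T, Q, X.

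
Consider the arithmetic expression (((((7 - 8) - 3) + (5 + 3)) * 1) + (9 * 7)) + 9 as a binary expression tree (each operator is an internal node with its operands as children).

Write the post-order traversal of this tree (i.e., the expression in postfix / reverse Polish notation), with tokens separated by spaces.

7 8 - 3 - 5 3 + + 1 * 9 7 * + 9 +

Post-order on an expression tree gives postfix notation: for each operator, emit left operand, right operand, then the operator.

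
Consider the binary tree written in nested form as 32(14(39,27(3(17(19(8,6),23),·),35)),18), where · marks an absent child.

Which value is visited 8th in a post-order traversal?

Post-order visits the left subtree, then the right subtree, then the node.
At 32: go left to 14.
  At 14: go left to 39.
    39 is a leaf — visit 39.
  At 14: go right to 27.
    At 27: go left to 3.
      At 3: go left to 17.
        At 17: go left to 19.
          At 19: go left to 8.
            8 is a leaf — visit 8.
          At 19: go right to 6.
            6 is a leaf — visit 6.
          Visit 19.
        At 17: go right to 23.
          23 is a leaf — visit 23.
        Visit 17.
      At 3: no right child.
      Visit 3.
    At 27: go right to 35.
      35 is a leaf — visit 35.
    Visit 27.
  Visit 14.
At 32: go right to 18.
  18 is a leaf — visit 18.
Visit 32.
Full post-order sequence: 39, 8, 6, 19, 23, 17, 3, 35, 27, 14, 18, 32.

35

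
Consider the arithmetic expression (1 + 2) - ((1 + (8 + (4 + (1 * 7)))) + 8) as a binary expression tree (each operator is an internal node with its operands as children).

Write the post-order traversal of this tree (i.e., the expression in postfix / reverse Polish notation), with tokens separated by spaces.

1 2 + 1 8 4 1 7 * + + + 8 + -

Post-order on an expression tree gives postfix notation: for each operator, emit left operand, right operand, then the operator.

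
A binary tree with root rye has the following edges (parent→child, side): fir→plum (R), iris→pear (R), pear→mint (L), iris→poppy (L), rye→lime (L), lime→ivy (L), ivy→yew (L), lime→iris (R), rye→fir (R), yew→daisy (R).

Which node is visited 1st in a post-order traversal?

Post-order visits the left subtree, then the right subtree, then the node.
At rye: go left to lime.
  At lime: go left to ivy.
    At ivy: go left to yew.
      At yew: no left child.
      At yew: go right to daisy.
        daisy is a leaf — visit daisy.
      Visit yew.
    At ivy: no right child.
    Visit ivy.
  At lime: go right to iris.
    At iris: go left to poppy.
      poppy is a leaf — visit poppy.
    At iris: go right to pear.
      At pear: go left to mint.
        mint is a leaf — visit mint.
      At pear: no right child.
      Visit pear.
    Visit iris.
  Visit lime.
At rye: go right to fir.
  At fir: no left child.
  At fir: go right to plum.
    plum is a leaf — visit plum.
  Visit fir.
Visit rye.
Full post-order sequence: daisy, yew, ivy, poppy, mint, pear, iris, lime, plum, fir, rye.

daisy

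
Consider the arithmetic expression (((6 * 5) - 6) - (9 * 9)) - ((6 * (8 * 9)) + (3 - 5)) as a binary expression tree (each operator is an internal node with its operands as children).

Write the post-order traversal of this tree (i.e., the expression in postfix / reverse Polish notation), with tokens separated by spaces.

6 5 * 6 - 9 9 * - 6 8 9 * * 3 5 - + -

Post-order on an expression tree gives postfix notation: for each operator, emit left operand, right operand, then the operator.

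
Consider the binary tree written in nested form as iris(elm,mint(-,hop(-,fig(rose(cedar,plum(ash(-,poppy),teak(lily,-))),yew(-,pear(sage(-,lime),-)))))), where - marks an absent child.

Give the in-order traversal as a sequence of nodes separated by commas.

In-order visits the left subtree, then the node, then the right subtree.
At iris: go left to elm.
  elm is a leaf — visit elm.
Visit iris.
At iris: go right to mint.
  At mint: no left child.
  Visit mint.
  At mint: go right to hop.
    At hop: no left child.
    Visit hop.
    At hop: go right to fig.
      At fig: go left to rose.
        At rose: go left to cedar.
          cedar is a leaf — visit cedar.
        Visit rose.
        At rose: go right to plum.
          At plum: go left to ash.
            At ash: no left child.
            Visit ash.
            At ash: go right to poppy.
              poppy is a leaf — visit poppy.
          Visit plum.
          At plum: go right to teak.
            At teak: go left to lily.
              lily is a leaf — visit lily.
            Visit teak.
            At teak: no right child.
      Visit fig.
      At fig: go right to yew.
        At yew: no left child.
        Visit yew.
        At yew: go right to pear.
          At pear: go left to sage.
            At sage: no left child.
            Visit sage.
            At sage: go right to lime.
              lime is a leaf — visit lime.
          Visit pear.
          At pear: no right child.

elm, iris, mint, hop, cedar, rose, ash, poppy, plum, lily, teak, fig, yew, sage, lime, pear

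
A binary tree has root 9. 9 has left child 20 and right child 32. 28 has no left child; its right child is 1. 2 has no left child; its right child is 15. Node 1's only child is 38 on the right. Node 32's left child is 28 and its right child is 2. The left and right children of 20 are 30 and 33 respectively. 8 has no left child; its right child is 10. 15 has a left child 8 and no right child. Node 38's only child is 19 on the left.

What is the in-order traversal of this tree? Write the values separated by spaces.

30 20 33 9 28 1 19 38 32 2 8 10 15

In-order visits the left subtree, then the node, then the right subtree.
At 9: go left to 20.
  At 20: go left to 30.
    30 is a leaf — visit 30.
  Visit 20.
  At 20: go right to 33.
    33 is a leaf — visit 33.
Visit 9.
At 9: go right to 32.
  At 32: go left to 28.
    At 28: no left child.
    Visit 28.
    At 28: go right to 1.
      At 1: no left child.
      Visit 1.
      At 1: go right to 38.
        At 38: go left to 19.
          19 is a leaf — visit 19.
        Visit 38.
        At 38: no right child.
  Visit 32.
  At 32: go right to 2.
    At 2: no left child.
    Visit 2.
    At 2: go right to 15.
      At 15: go left to 8.
        At 8: no left child.
        Visit 8.
        At 8: go right to 10.
          10 is a leaf — visit 10.
      Visit 15.
      At 15: no right child.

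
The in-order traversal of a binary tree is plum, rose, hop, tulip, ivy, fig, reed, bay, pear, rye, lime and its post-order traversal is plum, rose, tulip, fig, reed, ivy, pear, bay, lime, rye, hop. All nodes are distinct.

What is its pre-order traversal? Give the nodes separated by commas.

The last element of post-order is the root; it splits in-order into left and right subtrees.
Root hop: left subtree has 2 nodes {plum, rose}, right has 8 {tulip, ivy, fig, reed, bay, pear, rye, lime}.
  Root rose: left subtree has 1 node {plum}, right has 0 { }.
  Root rye: left subtree has 6 nodes {tulip, ivy, fig, reed, bay, pear}, right has 1 {lime}.
    Root bay: left subtree has 4 nodes {tulip, ivy, fig, reed}, right has 1 {pear}.
      Root ivy: left subtree has 1 node {tulip}, right has 2 {fig, reed}.
        Root reed: left subtree has 1 node {fig}, right has 0 { }.

hop, rose, plum, rye, bay, ivy, tulip, reed, fig, pear, lime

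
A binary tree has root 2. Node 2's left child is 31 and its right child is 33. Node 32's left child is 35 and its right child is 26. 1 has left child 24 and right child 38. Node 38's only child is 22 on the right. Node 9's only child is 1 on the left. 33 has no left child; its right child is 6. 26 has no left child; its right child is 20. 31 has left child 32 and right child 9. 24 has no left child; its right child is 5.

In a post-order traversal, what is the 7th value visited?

22

Post-order visits the left subtree, then the right subtree, then the node.
At 2: go left to 31.
  At 31: go left to 32.
    At 32: go left to 35.
      35 is a leaf — visit 35.
    At 32: go right to 26.
      At 26: no left child.
      At 26: go right to 20.
        20 is a leaf — visit 20.
      Visit 26.
    Visit 32.
  At 31: go right to 9.
    At 9: go left to 1.
      At 1: go left to 24.
        At 24: no left child.
        At 24: go right to 5.
          5 is a leaf — visit 5.
        Visit 24.
      At 1: go right to 38.
        At 38: no left child.
        At 38: go right to 22.
          22 is a leaf — visit 22.
        Visit 38.
      Visit 1.
    At 9: no right child.
    Visit 9.
  Visit 31.
At 2: go right to 33.
  At 33: no left child.
  At 33: go right to 6.
    6 is a leaf — visit 6.
  Visit 33.
Visit 2.
Full post-order sequence: 35, 20, 26, 32, 5, 24, 22, 38, 1, 9, 31, 6, 33, 2.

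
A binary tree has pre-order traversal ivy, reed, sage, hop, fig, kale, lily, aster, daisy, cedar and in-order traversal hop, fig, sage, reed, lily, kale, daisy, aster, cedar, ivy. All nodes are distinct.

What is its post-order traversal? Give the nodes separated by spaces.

fig hop sage lily daisy cedar aster kale reed ivy

The first element of pre-order is the root; it splits in-order into left and right subtrees.
Root ivy: left subtree has 9 nodes {hop, fig, sage, reed, lily, kale, daisy, aster, cedar}, right has 0 { }.
  Root reed: left subtree has 3 nodes {hop, fig, sage}, right has 5 {lily, kale, daisy, aster, cedar}.
    Root sage: left subtree has 2 nodes {hop, fig}, right has 0 { }.
      Root hop: left subtree has 0 nodes { }, right has 1 {fig}.
    Root kale: left subtree has 1 node {lily}, right has 3 {daisy, aster, cedar}.
      Root aster: left subtree has 1 node {daisy}, right has 1 {cedar}.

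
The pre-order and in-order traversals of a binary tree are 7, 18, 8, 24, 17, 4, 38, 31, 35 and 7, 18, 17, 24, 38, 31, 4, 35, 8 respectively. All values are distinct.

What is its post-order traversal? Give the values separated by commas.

The first element of pre-order is the root; it splits in-order into left and right subtrees.
Root 7: left subtree has 0 nodes { }, right has 8 {18, 17, 24, 38, 31, 4, 35, 8}.
  Root 18: left subtree has 0 nodes { }, right has 7 {17, 24, 38, 31, 4, 35, 8}.
    Root 8: left subtree has 6 nodes {17, 24, 38, 31, 4, 35}, right has 0 { }.
      Root 24: left subtree has 1 node {17}, right has 4 {38, 31, 4, 35}.
        Root 4: left subtree has 2 nodes {38, 31}, right has 1 {35}.
          Root 38: left subtree has 0 nodes { }, right has 1 {31}.

17, 31, 38, 35, 4, 24, 8, 18, 7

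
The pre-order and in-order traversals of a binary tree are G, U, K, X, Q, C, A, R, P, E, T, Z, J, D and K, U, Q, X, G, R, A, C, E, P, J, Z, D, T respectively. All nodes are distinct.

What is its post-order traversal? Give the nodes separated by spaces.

K Q X U R A E J D Z T P C G

The first element of pre-order is the root; it splits in-order into left and right subtrees.
Root G: left subtree has 4 nodes {K, U, Q, X}, right has 9 {R, A, C, E, P, J, Z, D, T}.
  Root U: left subtree has 1 node {K}, right has 2 {Q, X}.
    Root X: left subtree has 1 node {Q}, right has 0 { }.
  Root C: left subtree has 2 nodes {R, A}, right has 6 {E, P, J, Z, D, T}.
    Root A: left subtree has 1 node {R}, right has 0 { }.
    Root P: left subtree has 1 node {E}, right has 4 {J, Z, D, T}.
      Root T: left subtree has 3 nodes {J, Z, D}, right has 0 { }.
        Root Z: left subtree has 1 node {J}, right has 1 {D}.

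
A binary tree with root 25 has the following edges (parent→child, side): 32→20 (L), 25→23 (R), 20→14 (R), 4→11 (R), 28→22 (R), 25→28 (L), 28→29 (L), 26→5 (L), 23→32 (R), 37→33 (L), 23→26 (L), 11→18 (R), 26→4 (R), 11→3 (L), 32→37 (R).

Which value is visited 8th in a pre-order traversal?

Pre-order visits the node, then its left subtree, then its right subtree.
Visit 25.
At 25: go left to 28.
  Visit 28.
  At 28: go left to 29.
    29 is a leaf — visit 29.
  At 28: go right to 22.
    22 is a leaf — visit 22.
At 25: go right to 23.
  Visit 23.
  At 23: go left to 26.
    Visit 26.
    At 26: go left to 5.
      5 is a leaf — visit 5.
    At 26: go right to 4.
      Visit 4.
      At 4: no left child.
      At 4: go right to 11.
        Visit 11.
        At 11: go left to 3.
          3 is a leaf — visit 3.
        At 11: go right to 18.
          18 is a leaf — visit 18.
  At 23: go right to 32.
    Visit 32.
    At 32: go left to 20.
      Visit 20.
      At 20: no left child.
      At 20: go right to 14.
        14 is a leaf — visit 14.
    At 32: go right to 37.
      Visit 37.
      At 37: go left to 33.
        33 is a leaf — visit 33.
      At 37: no right child.
Full pre-order sequence: 25, 28, 29, 22, 23, 26, 5, 4, 11, 3, 18, 32, 20, 14, 37, 33.

4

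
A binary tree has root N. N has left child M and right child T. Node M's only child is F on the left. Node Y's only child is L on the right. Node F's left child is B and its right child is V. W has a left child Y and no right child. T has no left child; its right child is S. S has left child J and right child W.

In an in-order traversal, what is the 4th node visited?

M

In-order visits the left subtree, then the node, then the right subtree.
At N: go left to M.
  At M: go left to F.
    At F: go left to B.
      B is a leaf — visit B.
    Visit F.
    At F: go right to V.
      V is a leaf — visit V.
  Visit M.
  At M: no right child.
Visit N.
At N: go right to T.
  At T: no left child.
  Visit T.
  At T: go right to S.
    At S: go left to J.
      J is a leaf — visit J.
    Visit S.
    At S: go right to W.
      At W: go left to Y.
        At Y: no left child.
        Visit Y.
        At Y: go right to L.
          L is a leaf — visit L.
      Visit W.
      At W: no right child.
Full in-order sequence: B, F, V, M, N, T, J, S, Y, L, W.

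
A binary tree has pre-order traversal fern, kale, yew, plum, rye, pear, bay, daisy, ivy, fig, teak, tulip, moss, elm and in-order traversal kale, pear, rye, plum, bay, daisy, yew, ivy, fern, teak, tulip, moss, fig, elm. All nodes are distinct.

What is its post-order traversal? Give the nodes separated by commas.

The first element of pre-order is the root; it splits in-order into left and right subtrees.
Root fern: left subtree has 8 nodes {kale, pear, rye, plum, bay, daisy, yew, ivy}, right has 5 {teak, tulip, moss, fig, elm}.
  Root kale: left subtree has 0 nodes { }, right has 7 {pear, rye, plum, bay, daisy, yew, ivy}.
    Root yew: left subtree has 5 nodes {pear, rye, plum, bay, daisy}, right has 1 {ivy}.
      Root plum: left subtree has 2 nodes {pear, rye}, right has 2 {bay, daisy}.
        Root rye: left subtree has 1 node {pear}, right has 0 { }.
        Root bay: left subtree has 0 nodes { }, right has 1 {daisy}.
  Root fig: left subtree has 3 nodes {teak, tulip, moss}, right has 1 {elm}.
    Root teak: left subtree has 0 nodes { }, right has 2 {tulip, moss}.
      Root tulip: left subtree has 0 nodes { }, right has 1 {moss}.

pear, rye, daisy, bay, plum, ivy, yew, kale, moss, tulip, teak, elm, fig, fern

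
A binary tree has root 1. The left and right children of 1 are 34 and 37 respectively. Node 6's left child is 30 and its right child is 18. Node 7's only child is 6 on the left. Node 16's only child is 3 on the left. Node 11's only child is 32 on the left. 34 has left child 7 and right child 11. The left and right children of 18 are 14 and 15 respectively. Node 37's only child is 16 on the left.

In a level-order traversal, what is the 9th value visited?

3

Level-order visits nodes level by level from the root, left to right within each level.
Level 0: 1
Level 1: 34, 37
Level 2: 7, 11, 16
Level 3: 6, 32, 3
Level 4: 30, 18
Level 5: 14, 15
Full level-order sequence: 1, 34, 37, 7, 11, 16, 6, 32, 3, 30, 18, 14, 15.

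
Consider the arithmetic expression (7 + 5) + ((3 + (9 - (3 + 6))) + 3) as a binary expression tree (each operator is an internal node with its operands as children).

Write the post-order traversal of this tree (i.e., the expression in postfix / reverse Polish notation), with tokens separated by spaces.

7 5 + 3 9 3 6 + - + 3 + +

Post-order on an expression tree gives postfix notation: for each operator, emit left operand, right operand, then the operator.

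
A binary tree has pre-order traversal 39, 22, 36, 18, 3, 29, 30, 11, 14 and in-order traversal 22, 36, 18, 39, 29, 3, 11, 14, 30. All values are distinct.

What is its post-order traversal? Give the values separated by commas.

18, 36, 22, 29, 14, 11, 30, 3, 39

The first element of pre-order is the root; it splits in-order into left and right subtrees.
Root 39: left subtree has 3 nodes {22, 36, 18}, right has 5 {29, 3, 11, 14, 30}.
  Root 22: left subtree has 0 nodes { }, right has 2 {36, 18}.
    Root 36: left subtree has 0 nodes { }, right has 1 {18}.
  Root 3: left subtree has 1 node {29}, right has 3 {11, 14, 30}.
    Root 30: left subtree has 2 nodes {11, 14}, right has 0 { }.
      Root 11: left subtree has 0 nodes { }, right has 1 {14}.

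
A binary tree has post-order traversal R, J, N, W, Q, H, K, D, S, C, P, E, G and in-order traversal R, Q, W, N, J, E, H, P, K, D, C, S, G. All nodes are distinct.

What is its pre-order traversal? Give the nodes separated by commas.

G, E, Q, R, W, N, J, P, H, C, D, K, S

The last element of post-order is the root; it splits in-order into left and right subtrees.
Root G: left subtree has 12 nodes {R, Q, W, N, J, E, H, P, K, D, C, S}, right has 0 { }.
  Root E: left subtree has 5 nodes {R, Q, W, N, J}, right has 6 {H, P, K, D, C, S}.
    Root Q: left subtree has 1 node {R}, right has 3 {W, N, J}.
      Root W: left subtree has 0 nodes { }, right has 2 {N, J}.
        Root N: left subtree has 0 nodes { }, right has 1 {J}.
    Root P: left subtree has 1 node {H}, right has 4 {K, D, C, S}.
      Root C: left subtree has 2 nodes {K, D}, right has 1 {S}.
        Root D: left subtree has 1 node {K}, right has 0 { }.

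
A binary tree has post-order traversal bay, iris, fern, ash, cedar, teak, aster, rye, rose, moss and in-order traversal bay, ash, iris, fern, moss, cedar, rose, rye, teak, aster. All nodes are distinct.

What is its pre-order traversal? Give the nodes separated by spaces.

moss ash bay fern iris rose cedar rye aster teak

The last element of post-order is the root; it splits in-order into left and right subtrees.
Root moss: left subtree has 4 nodes {bay, ash, iris, fern}, right has 5 {cedar, rose, rye, teak, aster}.
  Root ash: left subtree has 1 node {bay}, right has 2 {iris, fern}.
    Root fern: left subtree has 1 node {iris}, right has 0 { }.
  Root rose: left subtree has 1 node {cedar}, right has 3 {rye, teak, aster}.
    Root rye: left subtree has 0 nodes { }, right has 2 {teak, aster}.
      Root aster: left subtree has 1 node {teak}, right has 0 { }.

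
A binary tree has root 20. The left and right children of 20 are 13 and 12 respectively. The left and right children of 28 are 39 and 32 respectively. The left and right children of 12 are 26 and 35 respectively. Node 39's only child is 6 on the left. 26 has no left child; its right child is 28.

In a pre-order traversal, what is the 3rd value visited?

Pre-order visits the node, then its left subtree, then its right subtree.
Visit 20.
At 20: go left to 13.
  13 is a leaf — visit 13.
At 20: go right to 12.
  Visit 12.
  At 12: go left to 26.
    Visit 26.
    At 26: no left child.
    At 26: go right to 28.
      Visit 28.
      At 28: go left to 39.
        Visit 39.
        At 39: go left to 6.
          6 is a leaf — visit 6.
        At 39: no right child.
      At 28: go right to 32.
        32 is a leaf — visit 32.
  At 12: go right to 35.
    35 is a leaf — visit 35.
Full pre-order sequence: 20, 13, 12, 26, 28, 39, 6, 32, 35.

12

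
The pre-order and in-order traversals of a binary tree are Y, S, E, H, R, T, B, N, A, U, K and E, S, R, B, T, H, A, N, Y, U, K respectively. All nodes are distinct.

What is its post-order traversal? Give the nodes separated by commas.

E, B, T, R, A, N, H, S, K, U, Y

The first element of pre-order is the root; it splits in-order into left and right subtrees.
Root Y: left subtree has 8 nodes {E, S, R, B, T, H, A, N}, right has 2 {U, K}.
  Root S: left subtree has 1 node {E}, right has 6 {R, B, T, H, A, N}.
    Root H: left subtree has 3 nodes {R, B, T}, right has 2 {A, N}.
      Root R: left subtree has 0 nodes { }, right has 2 {B, T}.
        Root T: left subtree has 1 node {B}, right has 0 { }.
      Root N: left subtree has 1 node {A}, right has 0 { }.
  Root U: left subtree has 0 nodes { }, right has 1 {K}.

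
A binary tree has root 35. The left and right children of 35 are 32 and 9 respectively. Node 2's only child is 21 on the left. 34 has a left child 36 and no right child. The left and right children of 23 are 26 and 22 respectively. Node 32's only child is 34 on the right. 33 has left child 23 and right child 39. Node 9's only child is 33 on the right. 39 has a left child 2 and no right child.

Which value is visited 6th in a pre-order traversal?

Pre-order visits the node, then its left subtree, then its right subtree.
Visit 35.
At 35: go left to 32.
  Visit 32.
  At 32: no left child.
  At 32: go right to 34.
    Visit 34.
    At 34: go left to 36.
      36 is a leaf — visit 36.
    At 34: no right child.
At 35: go right to 9.
  Visit 9.
  At 9: no left child.
  At 9: go right to 33.
    Visit 33.
    At 33: go left to 23.
      Visit 23.
      At 23: go left to 26.
        26 is a leaf — visit 26.
      At 23: go right to 22.
        22 is a leaf — visit 22.
    At 33: go right to 39.
      Visit 39.
      At 39: go left to 2.
        Visit 2.
        At 2: go left to 21.
          21 is a leaf — visit 21.
        At 2: no right child.
      At 39: no right child.
Full pre-order sequence: 35, 32, 34, 36, 9, 33, 23, 26, 22, 39, 2, 21.

33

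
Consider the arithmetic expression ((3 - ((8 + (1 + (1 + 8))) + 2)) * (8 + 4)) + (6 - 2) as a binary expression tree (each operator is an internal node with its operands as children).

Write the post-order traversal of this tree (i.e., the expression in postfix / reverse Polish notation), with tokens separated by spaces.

3 8 1 1 8 + + + 2 + - 8 4 + * 6 2 - +

Post-order on an expression tree gives postfix notation: for each operator, emit left operand, right operand, then the operator.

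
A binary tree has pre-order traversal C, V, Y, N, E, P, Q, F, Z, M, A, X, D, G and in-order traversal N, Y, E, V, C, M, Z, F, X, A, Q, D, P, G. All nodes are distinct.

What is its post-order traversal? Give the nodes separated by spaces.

The first element of pre-order is the root; it splits in-order into left and right subtrees.
Root C: left subtree has 4 nodes {N, Y, E, V}, right has 9 {M, Z, F, X, A, Q, D, P, G}.
  Root V: left subtree has 3 nodes {N, Y, E}, right has 0 { }.
    Root Y: left subtree has 1 node {N}, right has 1 {E}.
  Root P: left subtree has 7 nodes {M, Z, F, X, A, Q, D}, right has 1 {G}.
    Root Q: left subtree has 5 nodes {M, Z, F, X, A}, right has 1 {D}.
      Root F: left subtree has 2 nodes {M, Z}, right has 2 {X, A}.
        Root Z: left subtree has 1 node {M}, right has 0 { }.
        Root A: left subtree has 1 node {X}, right has 0 { }.

N E Y V M Z X A F D Q G P C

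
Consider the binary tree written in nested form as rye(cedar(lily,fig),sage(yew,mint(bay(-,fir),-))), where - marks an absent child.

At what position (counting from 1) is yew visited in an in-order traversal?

5

In-order visits the left subtree, then the node, then the right subtree.
At rye: go left to cedar.
  At cedar: go left to lily.
    lily is a leaf — visit lily.
  Visit cedar.
  At cedar: go right to fig.
    fig is a leaf — visit fig.
Visit rye.
At rye: go right to sage.
  At sage: go left to yew.
    yew is a leaf — visit yew.
  Visit sage.
  At sage: go right to mint.
    At mint: go left to bay.
      At bay: no left child.
      Visit bay.
      At bay: go right to fir.
        fir is a leaf — visit fir.
    Visit mint.
    At mint: no right child.
Full in-order sequence: lily, cedar, fig, rye, yew, sage, bay, fir, mint.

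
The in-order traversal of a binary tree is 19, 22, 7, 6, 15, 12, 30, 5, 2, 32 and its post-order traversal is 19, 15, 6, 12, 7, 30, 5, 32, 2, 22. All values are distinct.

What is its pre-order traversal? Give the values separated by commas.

22, 19, 2, 5, 30, 7, 12, 6, 15, 32

The last element of post-order is the root; it splits in-order into left and right subtrees.
Root 22: left subtree has 1 node {19}, right has 8 {7, 6, 15, 12, 30, 5, 2, 32}.
  Root 2: left subtree has 6 nodes {7, 6, 15, 12, 30, 5}, right has 1 {32}.
    Root 5: left subtree has 5 nodes {7, 6, 15, 12, 30}, right has 0 { }.
      Root 30: left subtree has 4 nodes {7, 6, 15, 12}, right has 0 { }.
        Root 7: left subtree has 0 nodes { }, right has 3 {6, 15, 12}.
          Root 12: left subtree has 2 nodes {6, 15}, right has 0 { }.
            Root 6: left subtree has 0 nodes { }, right has 1 {15}.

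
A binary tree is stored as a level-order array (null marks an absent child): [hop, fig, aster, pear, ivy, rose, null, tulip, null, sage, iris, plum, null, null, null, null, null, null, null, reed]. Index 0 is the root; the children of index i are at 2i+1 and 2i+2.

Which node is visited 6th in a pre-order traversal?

sage

Pre-order visits the node, then its left subtree, then its right subtree.
Visit hop.
At hop: go left to fig.
  Visit fig.
  At fig: go left to pear.
    Visit pear.
    At pear: go left to tulip.
      tulip is a leaf — visit tulip.
    At pear: no right child.
  At fig: go right to ivy.
    Visit ivy.
    At ivy: go left to sage.
      Visit sage.
      At sage: go left to reed.
        reed is a leaf — visit reed.
      At sage: no right child.
    At ivy: go right to iris.
      iris is a leaf — visit iris.
At hop: go right to aster.
  Visit aster.
  At aster: go left to rose.
    Visit rose.
    At rose: go left to plum.
      plum is a leaf — visit plum.
    At rose: no right child.
  At aster: no right child.
Full pre-order sequence: hop, fig, pear, tulip, ivy, sage, reed, iris, aster, rose, plum.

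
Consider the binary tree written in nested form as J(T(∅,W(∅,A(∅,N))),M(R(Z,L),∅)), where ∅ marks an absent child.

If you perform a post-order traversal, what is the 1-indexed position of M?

8

Post-order visits the left subtree, then the right subtree, then the node.
At J: go left to T.
  At T: no left child.
  At T: go right to W.
    At W: no left child.
    At W: go right to A.
      At A: no left child.
      At A: go right to N.
        N is a leaf — visit N.
      Visit A.
    Visit W.
  Visit T.
At J: go right to M.
  At M: go left to R.
    At R: go left to Z.
      Z is a leaf — visit Z.
    At R: go right to L.
      L is a leaf — visit L.
    Visit R.
  At M: no right child.
  Visit M.
Visit J.
Full post-order sequence: N, A, W, T, Z, L, R, M, J.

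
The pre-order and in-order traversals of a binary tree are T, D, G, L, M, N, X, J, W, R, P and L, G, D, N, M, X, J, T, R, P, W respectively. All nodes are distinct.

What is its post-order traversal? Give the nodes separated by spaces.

The first element of pre-order is the root; it splits in-order into left and right subtrees.
Root T: left subtree has 7 nodes {L, G, D, N, M, X, J}, right has 3 {R, P, W}.
  Root D: left subtree has 2 nodes {L, G}, right has 4 {N, M, X, J}.
    Root G: left subtree has 1 node {L}, right has 0 { }.
    Root M: left subtree has 1 node {N}, right has 2 {X, J}.
      Root X: left subtree has 0 nodes { }, right has 1 {J}.
  Root W: left subtree has 2 nodes {R, P}, right has 0 { }.
    Root R: left subtree has 0 nodes { }, right has 1 {P}.

L G N J X M D P R W T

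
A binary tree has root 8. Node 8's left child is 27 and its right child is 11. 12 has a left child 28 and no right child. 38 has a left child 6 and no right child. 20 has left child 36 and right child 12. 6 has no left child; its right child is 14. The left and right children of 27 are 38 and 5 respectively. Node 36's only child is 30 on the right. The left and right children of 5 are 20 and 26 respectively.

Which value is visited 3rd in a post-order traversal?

38

Post-order visits the left subtree, then the right subtree, then the node.
At 8: go left to 27.
  At 27: go left to 38.
    At 38: go left to 6.
      At 6: no left child.
      At 6: go right to 14.
        14 is a leaf — visit 14.
      Visit 6.
    At 38: no right child.
    Visit 38.
  At 27: go right to 5.
    At 5: go left to 20.
      At 20: go left to 36.
        At 36: no left child.
        At 36: go right to 30.
          30 is a leaf — visit 30.
        Visit 36.
      At 20: go right to 12.
        At 12: go left to 28.
          28 is a leaf — visit 28.
        At 12: no right child.
        Visit 12.
      Visit 20.
    At 5: go right to 26.
      26 is a leaf — visit 26.
    Visit 5.
  Visit 27.
At 8: go right to 11.
  11 is a leaf — visit 11.
Visit 8.
Full post-order sequence: 14, 6, 38, 30, 36, 28, 12, 20, 26, 5, 27, 11, 8.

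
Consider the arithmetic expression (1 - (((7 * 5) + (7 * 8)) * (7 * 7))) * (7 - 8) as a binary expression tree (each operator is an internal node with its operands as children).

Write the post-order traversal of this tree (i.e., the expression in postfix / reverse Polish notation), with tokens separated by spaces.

Post-order on an expression tree gives postfix notation: for each operator, emit left operand, right operand, then the operator.

1 7 5 * 7 8 * + 7 7 * * - 7 8 - *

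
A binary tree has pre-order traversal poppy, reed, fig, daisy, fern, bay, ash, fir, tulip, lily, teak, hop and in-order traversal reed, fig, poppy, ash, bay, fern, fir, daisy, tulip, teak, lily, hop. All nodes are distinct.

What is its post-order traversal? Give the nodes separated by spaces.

The first element of pre-order is the root; it splits in-order into left and right subtrees.
Root poppy: left subtree has 2 nodes {reed, fig}, right has 9 {ash, bay, fern, fir, daisy, tulip, teak, lily, hop}.
  Root reed: left subtree has 0 nodes { }, right has 1 {fig}.
  Root daisy: left subtree has 4 nodes {ash, bay, fern, fir}, right has 4 {tulip, teak, lily, hop}.
    Root fern: left subtree has 2 nodes {ash, bay}, right has 1 {fir}.
      Root bay: left subtree has 1 node {ash}, right has 0 { }.
    Root tulip: left subtree has 0 nodes { }, right has 3 {teak, lily, hop}.
      Root lily: left subtree has 1 node {teak}, right has 1 {hop}.

fig reed ash bay fir fern teak hop lily tulip daisy poppy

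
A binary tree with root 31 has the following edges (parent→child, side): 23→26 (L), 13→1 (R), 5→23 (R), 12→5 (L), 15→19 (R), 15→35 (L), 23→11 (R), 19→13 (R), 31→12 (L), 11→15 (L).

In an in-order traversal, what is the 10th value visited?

In-order visits the left subtree, then the node, then the right subtree.
At 31: go left to 12.
  At 12: go left to 5.
    At 5: no left child.
    Visit 5.
    At 5: go right to 23.
      At 23: go left to 26.
        26 is a leaf — visit 26.
      Visit 23.
      At 23: go right to 11.
        At 11: go left to 15.
          At 15: go left to 35.
            35 is a leaf — visit 35.
          Visit 15.
          At 15: go right to 19.
            At 19: no left child.
            Visit 19.
            At 19: go right to 13.
              At 13: no left child.
              Visit 13.
              At 13: go right to 1.
                1 is a leaf — visit 1.
        Visit 11.
        At 11: no right child.
  Visit 12.
  At 12: no right child.
Visit 31.
At 31: no right child.
Full in-order sequence: 5, 26, 23, 35, 15, 19, 13, 1, 11, 12, 31.

12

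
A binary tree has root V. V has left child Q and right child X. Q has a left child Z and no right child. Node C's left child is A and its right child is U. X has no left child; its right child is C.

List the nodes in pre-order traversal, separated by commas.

V, Q, Z, X, C, A, U

Pre-order visits the node, then its left subtree, then its right subtree.
Visit V.
At V: go left to Q.
  Visit Q.
  At Q: go left to Z.
    Z is a leaf — visit Z.
  At Q: no right child.
At V: go right to X.
  Visit X.
  At X: no left child.
  At X: go right to C.
    Visit C.
    At C: go left to A.
      A is a leaf — visit A.
    At C: go right to U.
      U is a leaf — visit U.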